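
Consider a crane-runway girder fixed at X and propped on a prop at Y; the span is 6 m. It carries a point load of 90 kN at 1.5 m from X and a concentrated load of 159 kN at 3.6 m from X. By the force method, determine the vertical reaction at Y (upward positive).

R_Y = 76.42 kN

Remove the prop at Y; the released (primary) structure is a cantilever built in at X.
Deflection at Y on the released cantilever, summing each load's contribution:
  point load 90 at a = 1.5: Pa²(3L − a)/(6EI) = 556.9/EI
  point load 159 at a = 3.6: Pa²(3L − a)/(6EI) = 4946/EI
  δ_0 = 5502/EI
Flexibility coefficient — unit upward force at Y: δ_{YY} = L³/(3EI) = 72/EI.
Compatibility at Y: δ_0 − R_Y·δ_{YY} = 0, so R_Y = 5502/72 = 76.42 kN.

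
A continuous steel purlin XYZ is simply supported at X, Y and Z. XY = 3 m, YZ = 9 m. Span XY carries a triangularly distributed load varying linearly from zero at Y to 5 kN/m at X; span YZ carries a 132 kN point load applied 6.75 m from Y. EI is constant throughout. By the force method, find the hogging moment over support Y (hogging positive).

M_Y = 105.1 kN·m

Release continuity at Y by inserting a hinge; the redundant is the internal moment M_Y. The primary structure is two simply-supported spans XY and YZ.
End slopes at the hinge Y, treating each span as simply supported:
  span XY: triangular load, peak 5: 7w₀L³/(360EI) = 2.625/EI
  span YZ: point load 132 at a = 6.75: Pab(L + b)/(6LEI) = 417.7/EI
  relative rotation θ_0 = (2.625 + 417.7)/EI = 420.3/EI
A unit hogging moment at Y produces rotation L₁/(3EI) + L₂/(3EI) = 4/EI.
Compatibility: M_Y·(L₁+L₂)/(3EI) = θ_0, giving M_Y = 105.1 kN·m (hogging).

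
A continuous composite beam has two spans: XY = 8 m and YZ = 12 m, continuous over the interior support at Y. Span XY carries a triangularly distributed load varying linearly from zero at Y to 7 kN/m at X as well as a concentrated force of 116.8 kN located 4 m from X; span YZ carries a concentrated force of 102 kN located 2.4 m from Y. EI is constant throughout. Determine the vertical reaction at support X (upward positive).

R_X = 53.78 kN

Take M_Y as the redundant. Released structure: two simple spans XY and YZ with a hinge at Y.
End slopes at the hinge Y, treating each span as simply supported:
  span XY: triangular load, peak 7: 7w₀L³/(360EI) = 69.69/EI
  span XY: point load 116.8 at a = 4: Pab(L + a)/(6LEI) = 467.2/EI
  span YZ: point load 102 at a = 2.4: Pab(L + b)/(6LEI) = 705/EI
  relative rotation θ_0 = (536.9 + 705)/EI = 1242/EI
A unit hogging moment at Y produces rotation L₁/(3EI) + L₂/(3EI) = 6.667/EI.
Compatibility: M_Y·(L₁+L₂)/(3EI) = θ_0, giving M_Y = 186.3 kN·m (hogging).
Span XY, ΣM about X with M_Y applied at Y: R_Y^{XY}·8 = 541.9 + 186.3, so R_Y^{XY} = 91.02 kN and R_X = 144.8 − 91.02 = 53.78 kN.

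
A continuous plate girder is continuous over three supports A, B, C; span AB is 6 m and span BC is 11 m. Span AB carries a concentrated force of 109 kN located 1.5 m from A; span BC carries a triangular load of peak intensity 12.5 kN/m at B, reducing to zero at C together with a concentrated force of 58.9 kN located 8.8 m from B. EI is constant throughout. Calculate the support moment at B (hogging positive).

Insert a hinge at B; M_B is the redundant, and each span becomes simply supported.
End slopes at the hinge B, treating each span as simply supported:
  span AB: point load 109 at a = 1.5: Pab(L + a)/(6LEI) = 153.3/EI
  span BC: triangular load, peak 12.5: w₀L³/(45EI) = 369.7/EI
  span BC: point load 58.9 at a = 8.8: Pab(L + b)/(6LEI) = 228.1/EI
  relative rotation θ_0 = (153.3 + 597.8)/EI = 751.1/EI
A unit hogging moment at B produces rotation L₁/(3EI) + L₂/(3EI) = 5.667/EI.
Slope continuity at B: θ_0 = M_B·5.667/EI, so M_B = 751.1/5.667 = 132.5 kN·m (hogging).

M_B = 132.5 kN·m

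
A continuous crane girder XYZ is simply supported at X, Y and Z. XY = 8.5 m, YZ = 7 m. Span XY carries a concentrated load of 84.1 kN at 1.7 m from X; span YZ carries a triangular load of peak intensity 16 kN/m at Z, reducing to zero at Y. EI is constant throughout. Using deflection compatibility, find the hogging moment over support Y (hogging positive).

Take M_Y as the redundant. Released structure: two simple spans XY and YZ with a hinge at Y.
Rotations at Y on the released spans (each span's end-slope, ×1/EI):
  span XY: point load 84.1 at a = 1.7: Pab(L + a)/(6LEI) = 194.4/EI
  span YZ: triangular load, peak 16: 7w₀L³/(360EI) = 106.7/EI
  relative rotation θ_0 = (194.4 + 106.7)/EI = 301.2/EI
A unit hogging moment at Y produces rotation L₁/(3EI) + L₂/(3EI) = 5.167/EI.
Compatibility: M_Y·(L₁+L₂)/(3EI) = θ_0, giving M_Y = 58.29 kN·m (hogging).

M_Y = 58.29 kN·m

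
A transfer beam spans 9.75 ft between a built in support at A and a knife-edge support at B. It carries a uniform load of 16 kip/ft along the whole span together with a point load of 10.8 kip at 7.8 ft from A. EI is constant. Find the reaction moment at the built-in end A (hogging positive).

M_A = 200.2 kip·ft

Remove the prop at B; the released (primary) structure is a cantilever built in at A.
Deflection at B on the released cantilever, summing each load's contribution:
  UDL 16: wL⁴/(8EI) = 18074/EI
  point load 10.8 at a = 7.8: Pa²(3L − a)/(6EI) = 2349/EI
  δ_0 = 20423/EI
Flexibility coefficient — unit upward force at B: δ_{BB} = L³/(3EI) = 309/EI.
The prop prevents deflection at B: R_B = δ_0/δ_{BB} = 20423/309 = 66.1 kip.
Moment equilibrium about A: M_A = Σ(load moments about A) − R_B·L = 844.7 − 66.1×9.75 = 200.2 kip·ft.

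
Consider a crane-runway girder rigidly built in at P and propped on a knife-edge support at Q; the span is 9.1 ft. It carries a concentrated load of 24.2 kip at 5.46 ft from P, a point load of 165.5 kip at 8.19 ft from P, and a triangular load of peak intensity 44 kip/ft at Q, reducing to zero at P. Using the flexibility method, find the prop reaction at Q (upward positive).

Release the roller at Q. Primary structure: cantilever fixed at P.
Downward deflection at the released point Q due to the loads:
  point load 24.2 at a = 5.46: Pa²(3L − a)/(6EI) = 2626/EI
  point load 165.5 at a = 8.19: Pa²(3L − a)/(6EI) = 35357/EI
  triangular load, peak 44 at the free end: 11w₀L⁴/(120EI) = 27659/EI
  δ_0 = 65642/EI
Tip deflection under a unit load at Q: L³/(3EI) = 251.2/EI.
Compatibility at Q: δ_0 − R_Q·δ_{QQ} = 0, so R_Q = 65642/251.2 = 261.3 kip.

R_Q = 261.3 kip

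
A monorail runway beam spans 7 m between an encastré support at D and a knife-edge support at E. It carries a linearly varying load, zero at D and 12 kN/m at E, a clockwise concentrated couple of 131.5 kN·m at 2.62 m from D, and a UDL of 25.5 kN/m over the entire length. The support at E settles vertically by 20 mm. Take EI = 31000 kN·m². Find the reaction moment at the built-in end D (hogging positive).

Remove the prop at E; the released (primary) structure is a cantilever built in at D.
Free-end deflection of the primary structure under the applied loading (downward +):
  triangular load, peak 12 at the free end: 11w₀L⁴/(120EI) = 2641/EI
  clockwise couple 131.5 at a = 2.62: M₀a(2L − a)/(2EI) = 1960/EI
  UDL 25.5: wL⁴/(8EI) = 7653/EI
  δ_0 = 12255/EI
Flexibility coefficient — unit upward force at E: δ_{EE} = L³/(3EI) = 114.3/EI.
With EI = 31000 kN·m²: δ_0 = 0.39531 m and δ_{EE} = 0.003688 m/kN.
Compatibility — the beam at E must follow the support down by 0.02 m: δ_0 − R_E·δ_{EE} = 0.02, so R_E = (0.39531 − 0.02)/0.003688 = 101.8 kN.
Moment equilibrium about D: M_D = Σ(load moments about D) − R_E·L = 952.2 − 101.8×7 = 239.9 kN·m.

M_D = 239.9 kN·m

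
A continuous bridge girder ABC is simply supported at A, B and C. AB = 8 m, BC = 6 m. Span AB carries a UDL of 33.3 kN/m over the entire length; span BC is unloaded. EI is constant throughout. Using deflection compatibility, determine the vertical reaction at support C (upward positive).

Take M_B as the redundant. Released structure: two simple spans AB and BC with a hinge at B.
Rotations at B on the released spans (each span's end-slope, ×1/EI):
  span AB: UDL 33.3: wL³/(24EI) = 710.4/EI
  relative rotation θ_0 = (710.4 + 0)/EI = 710.4/EI
A unit hogging moment at B produces rotation L₁/(3EI) + L₂/(3EI) = 4.667/EI.
Slope continuity at B: θ_0 = M_B·4.667/EI, so M_B = 710.4/4.667 = 152.2 kN·m (hogging).
Span BC, ΣM about C: R_B^{BC}·6 = 0 + 152.2, so R_B^{BC} = 25.37 kN and R_C = 0 − 25.37 = -25.37 kN.

R_C = -25.37 kN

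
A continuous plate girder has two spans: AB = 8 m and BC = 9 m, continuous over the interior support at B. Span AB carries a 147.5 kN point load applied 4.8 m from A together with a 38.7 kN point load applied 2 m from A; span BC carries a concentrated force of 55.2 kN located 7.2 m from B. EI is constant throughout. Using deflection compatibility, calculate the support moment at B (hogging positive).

Release continuity at B by inserting a hinge; the redundant is the internal moment M_B. The primary structure is two simply-supported spans AB and BC.
Rotations at B on the released spans (each span's end-slope, ×1/EI):
  span AB: point load 147.5 at a = 4.8: Pab(L + a)/(6LEI) = 604.2/EI
  span AB: point load 38.7 at a = 2: Pab(L + a)/(6LEI) = 96.75/EI
  span BC: point load 55.2 at a = 7.2: Pab(L + b)/(6LEI) = 143.1/EI
  relative rotation θ_0 = (700.9 + 143.1)/EI = 844/EI
A unit hogging moment at B produces rotation L₁/(3EI) + L₂/(3EI) = 5.667/EI.
Slope continuity at B: θ_0 = M_B·5.667/EI, so M_B = 844/5.667 = 148.9 kN·m (hogging).

M_B = 148.9 kN·m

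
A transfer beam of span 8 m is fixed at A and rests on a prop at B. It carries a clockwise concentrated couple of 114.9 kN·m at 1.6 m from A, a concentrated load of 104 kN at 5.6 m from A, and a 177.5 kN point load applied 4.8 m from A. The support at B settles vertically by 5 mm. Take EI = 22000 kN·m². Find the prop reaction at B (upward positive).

Remove the prop at B; the released (primary) structure is a cantilever built in at A.
Primary-structure tip deflection at B by superposition:
  clockwise couple 114.9 at a = 1.6: M₀a(2L − a)/(2EI) = 1324/EI
  point load 104 at a = 5.6: Pa²(3L − a)/(6EI) = 10002/EI
  point load 177.5 at a = 4.8: Pa²(3L − a)/(6EI) = 13087/EI
  δ_0 = 24412/EI
Tip deflection under a unit load at B: L³/(3EI) = 170.7/EI.
With EI = 22000 kN·m²: δ_0 = 1.1096 m and δ_{BB} = 0.007758 m/kN.
Compatibility — the beam at B must follow the support down by 0.005 m: δ_0 − R_B·δ_{BB} = 0.005, so R_B = (1.1096 − 0.005)/0.007758 = 142.4 kN.

R_B = 142.4 kN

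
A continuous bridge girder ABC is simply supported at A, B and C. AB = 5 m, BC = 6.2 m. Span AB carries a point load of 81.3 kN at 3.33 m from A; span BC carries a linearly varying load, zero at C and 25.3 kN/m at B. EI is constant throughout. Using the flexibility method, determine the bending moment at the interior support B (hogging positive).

Take M_B as the redundant. Released structure: two simple spans AB and BC with a hinge at B.
End slopes at the hinge B, treating each span as simply supported:
  span AB: point load 81.3 at a = 3.33: Pab(L + a)/(6LEI) = 125.5/EI
  span BC: triangular load, peak 25.3: w₀L³/(45EI) = 134/EI
  relative rotation θ_0 = (125.5 + 134)/EI = 259.5/EI
A unit hogging moment at B produces rotation L₁/(3EI) + L₂/(3EI) = 3.733/EI.
Slope continuity at B: θ_0 = M_B·3.733/EI, so M_B = 259.5/3.733 = 69.52 kN·m (hogging).

M_B = 69.52 kN·m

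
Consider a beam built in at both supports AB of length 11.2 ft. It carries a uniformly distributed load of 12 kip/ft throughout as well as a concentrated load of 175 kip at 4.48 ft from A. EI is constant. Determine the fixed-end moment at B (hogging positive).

M_B = 313.6 kip·ft

Release both end moments; the primary structure is a simply-supported span AB with redundants M_A and M_B.
On the primary (simply-supported) span, the end slopes from the loading are:
  at A: UDL 12: wL³/(24EI) = 702.5/EI
  at B: UDL 12: wL³/(24EI) = 702.5/EI
  at A: point load 175 at a = 4.48: Pab(L + b)/(6LEI) = 1405/EI
  at B: point load 175 at a = 4.48: Pab(L + a)/(6LEI) = 1229/EI
  θ_A0 = 2107/EI,  θ_B0 = 1932/EI
Flexibility coefficients: a unit moment at one end gives L/(3EI) there and L/(6EI) at the far end, so f₁₁ = f₂₂ = 3.733/EI and f₁₂ = f₂₁ = 1.867/EI.
Compatibility — zero rotation at each built-in end:
  3.733 M_A + 1.867 M_B = 2107
  1.867 M_A + 3.733 M_B = 1932
Solving the pair gives M_A = 407.7 kip·ft and M_B = 313.6 kip·ft (hogging).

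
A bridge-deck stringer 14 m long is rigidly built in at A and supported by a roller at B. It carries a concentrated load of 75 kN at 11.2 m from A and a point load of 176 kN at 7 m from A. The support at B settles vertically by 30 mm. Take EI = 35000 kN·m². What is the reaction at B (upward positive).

R_B = 106.7 kN

Release the roller at B. Primary structure: cantilever fixed at A.
Deflection at B on the released cantilever, summing each load's contribution:
  point load 75 at a = 11.2: Pa²(3L − a)/(6EI) = 48294/EI
  point load 176 at a = 7: Pa²(3L − a)/(6EI) = 50307/EI
  δ_0 = 98601/EI
Tip deflection under a unit load at B: L³/(3EI) = 914.7/EI.
With EI = 35000 kN·m²: δ_0 = 2.8172 m and δ_{BB} = 0.026133 m/kN.
Compatibility — the beam at B must follow the support down by 0.03 m: δ_0 − R_B·δ_{BB} = 0.03, so R_B = (2.8172 − 0.03)/0.026133 = 106.7 kN.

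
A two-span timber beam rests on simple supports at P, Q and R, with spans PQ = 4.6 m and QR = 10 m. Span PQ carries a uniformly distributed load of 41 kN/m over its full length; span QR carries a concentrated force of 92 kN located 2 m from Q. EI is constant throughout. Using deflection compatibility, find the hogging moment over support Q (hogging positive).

M_Q = 124.9 kN·m

Insert a hinge at Q; M_Q is the redundant, and each span becomes simply supported.
Discontinuity in slope at Q on the released structure — sum the simple-span end rotations:
  span PQ: UDL 41: wL³/(24EI) = 166.3/EI
  span QR: point load 92 at a = 2: Pab(L + b)/(6LEI) = 441.6/EI
  relative rotation θ_0 = (166.3 + 441.6)/EI = 607.9/EI
A unit hogging moment at Q produces rotation L₁/(3EI) + L₂/(3EI) = 4.867/EI.
Slope continuity at Q: θ_0 = M_Q·4.867/EI, so M_Q = 607.9/4.867 = 124.9 kN·m (hogging).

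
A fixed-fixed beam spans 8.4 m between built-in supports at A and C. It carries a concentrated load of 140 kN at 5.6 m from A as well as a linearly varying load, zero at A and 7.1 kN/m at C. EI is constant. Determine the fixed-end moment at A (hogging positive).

M_A = 103.8 kN·m

Release both end moments; the primary structure is a simply-supported span AC with redundants M_A and M_C.
Simple-span end rotations at A and C under the given loads:
  at A: point load 140 at a = 5.6: Pab(L + b)/(6LEI) = 487.8/EI
  at C: point load 140 at a = 5.6: Pab(L + a)/(6LEI) = 609.8/EI
  at A: triangular load, peak 7.1: 7w₀L³/(360EI) = 81.83/EI
  at C: triangular load, peak 7.1: w₀L³/(45EI) = 93.52/EI
  θ_A0 = 569.6/EI,  θ_C0 = 703.3/EI
Flexibility coefficients: a unit moment at one end gives L/(3EI) there and L/(6EI) at the far end, so f₁₁ = f₂₂ = 2.8/EI and f₁₂ = f₂₁ = 1.4/EI.
Compatibility — zero rotation at each built-in end:
  2.8 M_A + 1.4 M_C = 569.6
  1.4 M_A + 2.8 M_C = 703.3
Solving the pair gives M_A = 103.8 kN·m and M_C = 199.3 kN·m (hogging).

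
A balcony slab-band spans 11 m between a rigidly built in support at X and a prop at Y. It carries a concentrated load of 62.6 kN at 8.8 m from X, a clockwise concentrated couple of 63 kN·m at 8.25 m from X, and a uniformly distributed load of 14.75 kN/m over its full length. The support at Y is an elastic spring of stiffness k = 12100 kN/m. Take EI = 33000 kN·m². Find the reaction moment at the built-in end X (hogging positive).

M_X = 271.2 kN·m

Take the reaction at Y as the redundant and release it; the primary structure is a cantilever fixed at X.
Primary-structure tip deflection at Y by superposition:
  point load 62.6 at a = 8.8: Pa²(3L − a)/(6EI) = 19553/EI
  clockwise couple 63 at a = 8.25: M₀a(2L − a)/(2EI) = 3573/EI
  UDL 14.75: wL⁴/(8EI) = 26994/EI
  δ_0 = 50120/EI
Flexibility coefficient — unit upward force at Y: δ_{YY} = L³/(3EI) = 443.7/EI.
With EI = 33000 kN·m²: δ_0 = 1.5188 m and δ_{YY} = 0.013444 m/kN.
Compatibility — the spring shortens by R_Y/k under the reaction it provides: δ_0 − R_Y·δ_{YY} = R_Y/k. With 1/k = 0.000083 m/kN, R_Y = δ_0 / (δ_{YY} + 1/k) = 1.5188 / (0.013444 + 0.000083) = 112.3 kN.
Moment equilibrium about X: M_X = Σ(load moments about X) − R_Y·L = 1506 − 112.3×11 = 271.2 kN·m.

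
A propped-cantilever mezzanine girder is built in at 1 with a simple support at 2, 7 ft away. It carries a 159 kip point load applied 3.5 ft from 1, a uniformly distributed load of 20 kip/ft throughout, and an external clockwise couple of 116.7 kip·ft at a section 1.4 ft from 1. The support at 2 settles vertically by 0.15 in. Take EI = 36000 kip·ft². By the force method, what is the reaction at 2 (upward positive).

R_2 = 107.3 kip

Release the roller at 2. Primary structure: cantilever fixed at 1.
Primary-structure tip deflection at 2 by superposition:
  point load 159 at a = 3.5: Pa²(3L − a)/(6EI) = 5681/EI
  UDL 20: wL⁴/(8EI) = 6002/EI
  clockwise couple 116.7 at a = 1.4: M₀a(2L − a)/(2EI) = 1029/EI
  δ_0 = 12713/EI
Flexibility coefficient — unit upward force at 2: δ_{22} = L³/(3EI) = 114.3/EI.
With EI = 36000 kip·ft²: δ_0 = 0.35313 ft and δ_{22} = 0.003176 ft/kip.
Compatibility — the beam at 2 must follow the support down by 0.0125 ft: δ_0 − R_2·δ_{22} = 0.0125, so R_2 = (0.35313 − 0.0125)/0.003176 = 107.3 kip.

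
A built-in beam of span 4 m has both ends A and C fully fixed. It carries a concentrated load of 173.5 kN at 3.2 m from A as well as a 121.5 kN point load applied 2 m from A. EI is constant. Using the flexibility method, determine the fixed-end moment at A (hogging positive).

Release both end moments; the primary structure is a simply-supported span AC with redundants M_A and M_C.
On the primary (simply-supported) span, the end slopes from the loading are:
  at A: point load 173.5 at a = 3.2: Pab(L + b)/(6LEI) = 88.83/EI
  at C: point load 173.5 at a = 3.2: Pab(L + a)/(6LEI) = 133.2/EI
  at A: point load 121.5 at a = 2: Pab(L + b)/(6LEI) = 121.5/EI
  at C: point load 121.5 at a = 2: Pab(L + a)/(6LEI) = 121.5/EI
  θ_A0 = 210.3/EI,  θ_C0 = 254.7/EI
Flexibility coefficients: a unit moment at one end gives L/(3EI) there and L/(6EI) at the far end, so f₁₁ = f₂₂ = 1.333/EI and f₁₂ = f₂₁ = 0.6667/EI.
Compatibility — zero rotation at each built-in end:
  1.333 M_A + 0.6667 M_C = 210.3
  0.6667 M_A + 1.333 M_C = 254.7
Solving the pair gives M_A = 82.96 kN·m and M_C = 149.6 kN·m (hogging).

M_A = 82.96 kN·m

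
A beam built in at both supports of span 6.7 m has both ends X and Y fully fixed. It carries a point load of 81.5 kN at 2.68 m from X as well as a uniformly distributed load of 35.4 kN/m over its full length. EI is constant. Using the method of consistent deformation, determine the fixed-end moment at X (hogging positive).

Take the two fixed-end moments M_X, M_Y as redundants; the released structure is the simple span XY.
On the primary (simply-supported) span, the end slopes from the loading are:
  at X: point load 81.5 at a = 2.68: Pab(L + b)/(6LEI) = 234.1/EI
  at Y: point load 81.5 at a = 2.68: Pab(L + a)/(6LEI) = 204.9/EI
  at X: UDL 35.4: wL³/(24EI) = 443.6/EI
  at Y: UDL 35.4: wL³/(24EI) = 443.6/EI
  θ_X0 = 677.8/EI,  θ_Y0 = 648.5/EI
Flexibility coefficients: a unit moment at one end gives L/(3EI) there and L/(6EI) at the far end, so f₁₁ = f₂₂ = 2.233/EI and f₁₂ = f₂₁ = 1.117/EI.
Compatibility — zero rotation at each built-in end:
  2.233 M_X + 1.117 M_Y = 677.8
  1.117 M_X + 2.233 M_Y = 648.5
Solving the pair gives M_X = 211.1 kN·m and M_Y = 184.8 kN·m (hogging).

M_X = 211.1 kN·m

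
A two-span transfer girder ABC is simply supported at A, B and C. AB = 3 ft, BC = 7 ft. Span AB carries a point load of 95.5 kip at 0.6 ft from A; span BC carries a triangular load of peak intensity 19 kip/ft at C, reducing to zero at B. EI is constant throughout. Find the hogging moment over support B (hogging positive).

Take M_B as the redundant. Released structure: two simple spans AB and BC with a hinge at B.
End slopes at the hinge B, treating each span as simply supported:
  span AB: point load 95.5 at a = 0.6: Pab(L + a)/(6LEI) = 27.5/EI
  span BC: triangular load, peak 19: 7w₀L³/(360EI) = 126.7/EI
  relative rotation θ_0 = (27.5 + 126.7)/EI = 154.2/EI
A unit hogging moment at B produces rotation L₁/(3EI) + L₂/(3EI) = 3.333/EI.
Slope continuity at B: θ_0 = M_B·3.333/EI, so M_B = 154.2/3.333 = 46.27 kip·ft (hogging).

M_B = 46.27 kip·ft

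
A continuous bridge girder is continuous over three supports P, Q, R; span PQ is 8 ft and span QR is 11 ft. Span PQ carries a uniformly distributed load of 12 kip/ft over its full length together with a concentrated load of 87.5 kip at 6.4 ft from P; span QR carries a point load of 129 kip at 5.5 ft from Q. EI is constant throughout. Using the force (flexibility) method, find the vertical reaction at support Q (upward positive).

Release continuity at Q by inserting a hinge; the redundant is the internal moment M_Q. The primary structure is two simply-supported spans PQ and QR.
Discontinuity in slope at Q on the released structure — sum the simple-span end rotations:
  span PQ: UDL 12: wL³/(24EI) = 256/EI
  span PQ: point load 87.5 at a = 6.4: Pab(L + a)/(6LEI) = 268.8/EI
  span QR: point load 129 at a = 5.5: Pab(L + b)/(6LEI) = 975.6/EI
  relative rotation θ_0 = (524.8 + 975.6)/EI = 1500/EI
A unit hogging moment at Q produces rotation L₁/(3EI) + L₂/(3EI) = 6.333/EI.
Compatibility: M_Q·(L₁+L₂)/(3EI) = θ_0, giving M_Q = 236.9 kip·ft (hogging).
Span PQ, ΣM about P with M_Q applied at Q: R_Q^{PQ}·8 = 944 + 236.9, so R_Q^{PQ} = 147.6 kip and R_P = 183.5 − 147.6 = 35.89 kip.
Span QR, ΣM about R: R_Q^{QR}·11 = 709.5 + 236.9, so R_Q^{QR} = 86.04 kip and R_R = 129 − 86.04 = 42.96 kip.
R_Q = 147.6 + 86.04 = 233.6 kip.

R_Q = 233.6 kip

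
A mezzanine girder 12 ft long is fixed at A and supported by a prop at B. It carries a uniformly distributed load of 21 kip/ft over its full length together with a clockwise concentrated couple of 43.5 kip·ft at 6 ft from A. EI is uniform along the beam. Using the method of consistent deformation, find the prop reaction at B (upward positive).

R_B = 98.58 kip

Remove the prop at B; the released (primary) structure is a cantilever built in at A.
Primary-structure tip deflection at B by superposition:
  UDL 21: wL⁴/(8EI) = 54432/EI
  clockwise couple 43.5 at a = 6: M₀a(2L − a)/(2EI) = 2349/EI
  δ_0 = 56781/EI
Tip deflection under a unit load at B: L³/(3EI) = 576/EI.
Compatibility at B: δ_0 − R_B·δ_{BB} = 0, so R_B = 56781/576 = 98.58 kip.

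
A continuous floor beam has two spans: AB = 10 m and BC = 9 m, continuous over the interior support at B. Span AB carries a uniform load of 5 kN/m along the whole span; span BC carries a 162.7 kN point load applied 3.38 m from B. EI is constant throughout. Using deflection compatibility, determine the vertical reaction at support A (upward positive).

Take M_B as the redundant. Released structure: two simple spans AB and BC with a hinge at B.
Rotations at B on the released spans (each span's end-slope, ×1/EI):
  span AB: UDL 5: wL³/(24EI) = 208.3/EI
  span BC: point load 162.7 at a = 3.38: Pab(L + b)/(6LEI) = 836.7/EI
  relative rotation θ_0 = (208.3 + 836.7)/EI = 1045/EI
A unit hogging moment at B produces rotation L₁/(3EI) + L₂/(3EI) = 6.333/EI.
Slope continuity at B: θ_0 = M_B·6.333/EI, so M_B = 1045/6.333 = 165 kN·m (hogging).
Span AB, ΣM about A with M_B applied at B: R_B^{AB}·10 = 250 + 165, so R_B^{AB} = 41.5 kN and R_A = 50 − 41.5 = 8.499 kN.

R_A = 8.499 kN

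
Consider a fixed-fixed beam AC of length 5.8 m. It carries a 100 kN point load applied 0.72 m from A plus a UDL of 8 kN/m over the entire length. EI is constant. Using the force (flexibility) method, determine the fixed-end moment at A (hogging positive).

M_A = 77.66 kN·m

Release both end moments; the primary structure is a simply-supported span AC with redundants M_A and M_C.
End rotations of the released simple span under the applied load (×1/EI):
  at A: point load 100 at a = 0.72: Pab(L + b)/(6LEI) = 114.4/EI
  at C: point load 100 at a = 0.72: Pab(L + a)/(6LEI) = 68.53/EI
  at A: UDL 8: wL³/(24EI) = 65.04/EI
  at C: UDL 8: wL³/(24EI) = 65.04/EI
  θ_A0 = 179.4/EI,  θ_C0 = 133.6/EI
Flexibility coefficients: a unit moment at one end gives L/(3EI) there and L/(6EI) at the far end, so f₁₁ = f₂₂ = 1.933/EI and f₁₂ = f₂₁ = 0.9667/EI.
Compatibility — zero rotation at each built-in end:
  1.933 M_A + 0.9667 M_C = 179.4
  0.9667 M_A + 1.933 M_C = 133.6
Solving the pair gives M_A = 77.66 kN·m and M_C = 30.26 kN·m (hogging).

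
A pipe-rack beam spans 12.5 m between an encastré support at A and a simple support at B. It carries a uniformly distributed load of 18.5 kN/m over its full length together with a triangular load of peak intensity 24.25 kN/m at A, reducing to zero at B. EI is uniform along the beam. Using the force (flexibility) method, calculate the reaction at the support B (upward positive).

Remove the prop at B; the released (primary) structure is a cantilever built in at A.
Primary-structure tip deflection at B by superposition:
  UDL 18.5: wL⁴/(8EI) = 56458/EI
  triangular load, peak 24.25 at the fixed end: w₀L⁴/(30EI) = 19735/EI
  δ_0 = 76192/EI
Flexibility coefficient — unit upward force at B: δ_{BB} = L³/(3EI) = 651/EI.
The prop prevents deflection at B: R_B = δ_0/δ_{BB} = 76192/651 = 117 kN.

R_B = 117 kN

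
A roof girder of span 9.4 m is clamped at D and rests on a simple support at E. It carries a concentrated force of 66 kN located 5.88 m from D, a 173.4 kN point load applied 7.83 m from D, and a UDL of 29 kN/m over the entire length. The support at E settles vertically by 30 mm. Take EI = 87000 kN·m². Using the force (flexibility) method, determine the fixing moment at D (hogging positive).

M_D = 641.1 kN·m

Remove the prop at E; the released (primary) structure is a cantilever built in at D.
Deflection at E on the released cantilever, summing each load's contribution:
  point load 66 at a = 5.88: Pa²(3L − a)/(6EI) = 8489/EI
  point load 173.4 at a = 7.83: Pa²(3L − a)/(6EI) = 36092/EI
  UDL 29: wL⁴/(8EI) = 28302/EI
  δ_0 = 72883/EI
Flexibility coefficient — unit upward force at E: δ_{EE} = L³/(3EI) = 276.9/EI.
With EI = 87000 kN·m²: δ_0 = 0.83774 m and δ_{EE} = 0.003182 m/kN.
Compatibility — the beam at E must follow the support down by 0.03 m: δ_0 − R_E·δ_{EE} = 0.03, so R_E = (0.83774 − 0.03)/0.003182 = 253.8 kN.
Moment equilibrium about D: M_D = Σ(load moments about D) − R_E·L = 3027 − 253.8×9.4 = 641.1 kN·m.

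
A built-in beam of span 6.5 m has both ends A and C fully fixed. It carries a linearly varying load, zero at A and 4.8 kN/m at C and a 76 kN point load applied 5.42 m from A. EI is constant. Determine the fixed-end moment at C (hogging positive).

Release both end moments; the primary structure is a simply-supported span AC with redundants M_A and M_C.
On the primary (simply-supported) span, the end slopes from the loading are:
  at A: triangular load, peak 4.8: 7w₀L³/(360EI) = 25.63/EI
  at C: triangular load, peak 4.8: w₀L³/(45EI) = 29.29/EI
  at A: point load 76 at a = 5.42: Pab(L + b)/(6LEI) = 86.47/EI
  at C: point load 76 at a = 5.42: Pab(L + a)/(6LEI) = 136/EI
  θ_A0 = 112.1/EI,  θ_C0 = 165.3/EI
Flexibility coefficients: a unit moment at one end gives L/(3EI) there and L/(6EI) at the far end, so f₁₁ = f₂₂ = 2.167/EI and f₁₂ = f₂₁ = 1.083/EI.
Compatibility — zero rotation at each built-in end:
  2.167 M_A + 1.083 M_C = 112.1
  1.083 M_A + 2.167 M_C = 165.3
Solving the pair gives M_A = 18.13 kN·m and M_C = 67.21 kN·m (hogging).

M_C = 67.21 kN·m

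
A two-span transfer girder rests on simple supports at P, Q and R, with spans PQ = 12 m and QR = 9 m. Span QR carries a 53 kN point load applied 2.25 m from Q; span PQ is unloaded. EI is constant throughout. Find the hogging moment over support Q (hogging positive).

M_Q = 33.54 kN·m

Take M_Q as the redundant. Released structure: two simple spans PQ and QR with a hinge at Q.
Rotations at Q on the released spans (each span's end-slope, ×1/EI):
  span QR: point load 53 at a = 2.25: Pab(L + b)/(6LEI) = 234.8/EI
  relative rotation θ_0 = (0 + 234.8)/EI = 234.8/EI
A unit hogging moment at Q produces rotation L₁/(3EI) + L₂/(3EI) = 7/EI.
Compatibility: M_Q·(L₁+L₂)/(3EI) = θ_0, giving M_Q = 33.54 kN·m (hogging).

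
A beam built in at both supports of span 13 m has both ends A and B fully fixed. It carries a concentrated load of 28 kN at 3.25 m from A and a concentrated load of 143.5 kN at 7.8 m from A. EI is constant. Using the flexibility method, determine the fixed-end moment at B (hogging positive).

Release both end moments; the primary structure is a simply-supported span AB with redundants M_A and M_B.
On the primary (simply-supported) span, the end slopes from the loading are:
  at A: point load 28 at a = 3.25: Pab(L + b)/(6LEI) = 258.8/EI
  at B: point load 28 at a = 3.25: Pab(L + a)/(6LEI) = 184.8/EI
  at A: point load 143.5 at a = 7.8: Pab(L + b)/(6LEI) = 1358/EI
  at B: point load 143.5 at a = 7.8: Pab(L + a)/(6LEI) = 1552/EI
  θ_A0 = 1617/EI,  θ_B0 = 1737/EI
Flexibility coefficients: a unit moment at one end gives L/(3EI) there and L/(6EI) at the far end, so f₁₁ = f₂₂ = 4.333/EI and f₁₂ = f₂₁ = 2.167/EI.
Compatibility — zero rotation at each built-in end:
  4.333 M_A + 2.167 M_B = 1617
  2.167 M_A + 4.333 M_B = 1737
Solving the pair gives M_A = 230.3 kN·m and M_B = 285.7 kN·m (hogging).

M_B = 285.7 kN·m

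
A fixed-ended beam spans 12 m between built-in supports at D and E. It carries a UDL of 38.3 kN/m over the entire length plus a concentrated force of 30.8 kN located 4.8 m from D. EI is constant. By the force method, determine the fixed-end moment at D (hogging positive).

Take the two fixed-end moments M_D, M_E as redundants; the released structure is the simple span DE.
On the primary (simply-supported) span, the end slopes from the loading are:
  at D: UDL 38.3: wL³/(24EI) = 2758/EI
  at E: UDL 38.3: wL³/(24EI) = 2758/EI
  at D: point load 30.8 at a = 4.8: Pab(L + b)/(6LEI) = 283.9/EI
  at E: point load 30.8 at a = 4.8: Pab(L + a)/(6LEI) = 248.4/EI
  θ_D0 = 3041/EI,  θ_E0 = 3006/EI
Flexibility coefficients: a unit moment at one end gives L/(3EI) there and L/(6EI) at the far end, so f₁₁ = f₂₂ = 4/EI and f₁₂ = f₂₁ = 2/EI.
Compatibility — zero rotation at each built-in end:
  4 M_D + 2 M_E = 3041
  2 M_D + 4 M_E = 3006
Solving the pair gives M_D = 512.8 kN·m and M_E = 495.1 kN·m (hogging).

M_D = 512.8 kN·m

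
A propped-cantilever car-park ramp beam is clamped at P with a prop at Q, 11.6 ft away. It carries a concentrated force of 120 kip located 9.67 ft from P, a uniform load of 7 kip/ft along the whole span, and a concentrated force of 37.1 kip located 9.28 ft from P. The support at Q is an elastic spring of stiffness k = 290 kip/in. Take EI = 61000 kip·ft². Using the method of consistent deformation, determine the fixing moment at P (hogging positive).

M_P = 327.2 kip·ft

Release the roller at Q. Primary structure: cantilever fixed at P.
Downward deflection at the released point Q due to the loads:
  point load 120 at a = 9.67: Pa²(3L − a)/(6EI) = 46998/EI
  UDL 7: wL⁴/(8EI) = 15843/EI
  point load 37.1 at a = 9.28: Pa²(3L − a)/(6EI) = 13589/EI
  δ_0 = 76430/EI
Flexibility coefficient — unit upward force at Q: δ_{QQ} = L³/(3EI) = 520.3/EI.
With EI = 61000 kip·ft²: δ_0 = 1.253 ft and δ_{QQ} = 0.008529 ft/kip.
Compatibility — the spring shortens by R_Q/k under the reaction it provides: δ_0 − R_Q·δ_{QQ} = R_Q/k. With 1/k = 1/(290×12) ft/kip = 0.000287 ft/kip, R_Q = δ_0 / (δ_{QQ} + 1/k) = 1.253 / (0.008529 + 0.000287) = 142.1 kip.
Moment equilibrium about P: M_P = Σ(load moments about P) − R_Q·L = 1976 − 142.1×11.6 = 327.2 kip·ft.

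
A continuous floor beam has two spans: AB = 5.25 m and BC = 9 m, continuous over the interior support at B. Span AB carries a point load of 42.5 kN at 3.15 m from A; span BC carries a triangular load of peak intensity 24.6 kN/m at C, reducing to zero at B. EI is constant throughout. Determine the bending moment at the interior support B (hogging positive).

Take M_B as the redundant. Released structure: two simple spans AB and BC with a hinge at B.
Discontinuity in slope at B on the released structure — sum the simple-span end rotations:
  span AB: point load 42.5 at a = 3.15: Pab(L + a)/(6LEI) = 74.97/EI
  span BC: triangular load, peak 24.6: 7w₀L³/(360EI) = 348.7/EI
  relative rotation θ_0 = (74.97 + 348.7)/EI = 423.7/EI
A unit hogging moment at B produces rotation L₁/(3EI) + L₂/(3EI) = 4.75/EI.
Slope continuity at B: θ_0 = M_B·4.75/EI, so M_B = 423.7/4.75 = 89.19 kN·m (hogging).

M_B = 89.19 kN·m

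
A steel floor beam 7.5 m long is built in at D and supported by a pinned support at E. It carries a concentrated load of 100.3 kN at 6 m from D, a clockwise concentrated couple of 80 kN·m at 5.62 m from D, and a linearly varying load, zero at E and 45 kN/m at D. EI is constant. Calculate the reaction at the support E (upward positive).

Choose R_E as the redundant. The primary structure is the cantilever fixed at D.
Primary-structure tip deflection at E by superposition:
  point load 100.3 at a = 6: Pa²(3L − a)/(6EI) = 9930/EI
  clockwise couple 80 at a = 5.62: M₀a(2L − a)/(2EI) = 2109/EI
  triangular load, peak 45 at the fixed end: w₀L⁴/(30EI) = 4746/EI
  δ_0 = 16784/EI
Tip deflection under a unit load at E: L³/(3EI) = 140.6/EI.
Compatibility at E: δ_0 − R_E·δ_{EE} = 0, so R_E = 16784/140.6 = 119.4 kN.

R_E = 119.4 kN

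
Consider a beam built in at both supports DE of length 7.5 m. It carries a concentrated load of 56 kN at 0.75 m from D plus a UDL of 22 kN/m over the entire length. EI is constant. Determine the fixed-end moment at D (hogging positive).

Release both end moments; the primary structure is a simply-supported span DE with redundants M_D and M_E.
End rotations of the released simple span under the applied load (×1/EI):
  at D: point load 56 at a = 0.75: Pab(L + b)/(6LEI) = 89.78/EI
  at E: point load 56 at a = 0.75: Pab(L + a)/(6LEI) = 51.98/EI
  at D: UDL 22: wL³/(24EI) = 386.7/EI
  at E: UDL 22: wL³/(24EI) = 386.7/EI
  θ_D0 = 476.5/EI,  θ_E0 = 438.7/EI
Flexibility coefficients: a unit moment at one end gives L/(3EI) there and L/(6EI) at the far end, so f₁₁ = f₂₂ = 2.5/EI and f₁₂ = f₂₁ = 1.25/EI.
Compatibility — zero rotation at each built-in end:
  2.5 M_D + 1.25 M_E = 476.5
  1.25 M_D + 2.5 M_E = 438.7
Solving the pair gives M_D = 137.1 kN·m and M_E = 106.9 kN·m (hogging).

M_D = 137.1 kN·m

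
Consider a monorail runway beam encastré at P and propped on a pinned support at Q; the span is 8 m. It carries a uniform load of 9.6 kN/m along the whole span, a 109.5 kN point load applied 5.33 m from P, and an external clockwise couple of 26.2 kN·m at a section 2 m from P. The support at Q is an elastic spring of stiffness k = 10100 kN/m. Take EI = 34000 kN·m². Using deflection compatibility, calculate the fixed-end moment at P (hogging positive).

M_P = 229.3 kN·m

Choose R_Q as the redundant. The primary structure is the cantilever fixed at P.
Free-end deflection of the primary structure under the applied loading (downward +):
  UDL 9.6: wL⁴/(8EI) = 4915/EI
  point load 109.5 at a = 5.33: Pa²(3L − a)/(6EI) = 9680/EI
  clockwise couple 26.2 at a = 2: M₀a(2L − a)/(2EI) = 366.8/EI
  δ_0 = 14962/EI
Tip deflection under a unit load at Q: L³/(3EI) = 170.7/EI.
With EI = 34000 kN·m²: δ_0 = 0.44005 m and δ_{QQ} = 0.00502 m/kN.
Compatibility — the spring shortens by R_Q/k under the reaction it provides: δ_0 − R_Q·δ_{QQ} = R_Q/k. With 1/k = 0.000099 m/kN, R_Q = δ_0 / (δ_{QQ} + 1/k) = 0.44005 / (0.00502 + 0.000099) = 85.97 kN.
Moment equilibrium about P: M_P = Σ(load moments about P) − R_Q·L = 917 − 85.97×8 = 229.3 kN·m.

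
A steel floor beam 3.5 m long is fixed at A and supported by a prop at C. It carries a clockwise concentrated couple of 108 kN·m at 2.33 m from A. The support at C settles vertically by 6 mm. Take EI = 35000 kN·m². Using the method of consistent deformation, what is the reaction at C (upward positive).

Choose R_C as the redundant. The primary structure is the cantilever fixed at A.
Deflection at C on the released cantilever, summing each load's contribution:
  clockwise couple 108 at a = 2.33: M₀a(2L − a)/(2EI) = 587.6/EI
Tip deflection under a unit load at C: L³/(3EI) = 14.29/EI.
With EI = 35000 kN·m²: δ_0 = 0.016788 m and δ_{CC} = 0.000408 m/kN.
Compatibility — the beam at C must follow the support down by 0.006 m: δ_0 − R_C·δ_{CC} = 0.006, so R_C = (0.016788 − 0.006)/0.000408 = 26.42 kN.

R_C = 26.42 kN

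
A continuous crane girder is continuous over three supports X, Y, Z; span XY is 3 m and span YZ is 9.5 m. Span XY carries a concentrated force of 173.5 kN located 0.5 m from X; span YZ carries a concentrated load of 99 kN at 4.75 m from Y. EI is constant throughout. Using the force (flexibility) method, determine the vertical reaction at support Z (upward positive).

R_Z = 34.33 kN

Take M_Y as the redundant. Released structure: two simple spans XY and YZ with a hinge at Y.
End slopes at the hinge Y, treating each span as simply supported:
  span XY: point load 173.5 at a = 0.5: Pab(L + a)/(6LEI) = 42.17/EI
  span YZ: point load 99 at a = 4.75: Pab(L + b)/(6LEI) = 558.4/EI
  relative rotation θ_0 = (42.17 + 558.4)/EI = 600.6/EI
A unit hogging moment at Y produces rotation L₁/(3EI) + L₂/(3EI) = 4.167/EI.
Compatibility: M_Y·(L₁+L₂)/(3EI) = θ_0, giving M_Y = 144.1 kN·m (hogging).
Span YZ, ΣM about Z: R_Y^{YZ}·9.5 = 470.2 + 144.1, so R_Y^{YZ} = 64.67 kN and R_Z = 99 − 64.67 = 34.33 kN.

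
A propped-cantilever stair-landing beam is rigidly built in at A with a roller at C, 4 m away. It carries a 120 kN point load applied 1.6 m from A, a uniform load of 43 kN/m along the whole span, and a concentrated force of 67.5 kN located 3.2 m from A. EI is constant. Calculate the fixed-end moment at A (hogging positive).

Release the roller at C. Primary structure: cantilever fixed at A.
Deflection at C on the released cantilever, summing each load's contribution:
  point load 120 at a = 1.6: Pa²(3L − a)/(6EI) = 532.5/EI
  UDL 43: wL⁴/(8EI) = 1376/EI
  point load 67.5 at a = 3.2: Pa²(3L − a)/(6EI) = 1014/EI
  δ_0 = 2922/EI
Tip deflection under a unit load at C: L³/(3EI) = 21.33/EI.
The prop prevents deflection at C: R_C = δ_0/δ_{CC} = 2922/21.33 = 137 kN.
Moment equilibrium about A: M_A = Σ(load moments about A) − R_C·L = 752 − 137×4 = 204.1 kN·m.

M_A = 204.1 kN·m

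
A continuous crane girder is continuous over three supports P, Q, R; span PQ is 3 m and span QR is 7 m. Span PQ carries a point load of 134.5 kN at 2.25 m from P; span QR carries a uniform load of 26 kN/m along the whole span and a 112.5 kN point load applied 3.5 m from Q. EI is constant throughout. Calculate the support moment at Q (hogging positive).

Insert a hinge at Q; M_Q is the redundant, and each span becomes simply supported.
Rotations at Q on the released spans (each span's end-slope, ×1/EI):
  span PQ: point load 134.5 at a = 2.25: Pab(L + a)/(6LEI) = 66.2/EI
  span QR: UDL 26: wL³/(24EI) = 371.6/EI
  span QR: point load 112.5 at a = 3.5: Pab(L + b)/(6LEI) = 344.5/EI
  relative rotation θ_0 = (66.2 + 716.1)/EI = 782.3/EI
A unit hogging moment at Q produces rotation L₁/(3EI) + L₂/(3EI) = 3.333/EI.
Compatibility: M_Q·(L₁+L₂)/(3EI) = θ_0, giving M_Q = 234.7 kN·m (hogging).

M_Q = 234.7 kN·m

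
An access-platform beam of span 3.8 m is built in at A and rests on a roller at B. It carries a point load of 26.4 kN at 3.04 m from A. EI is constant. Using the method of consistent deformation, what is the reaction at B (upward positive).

Release the roller at B. Primary structure: cantilever fixed at A.
Deflection at B on the released cantilever, summing each load's contribution:
  point load 26.4 at a = 3.04: Pa²(3L − a)/(6EI) = 339.9/EI
Flexibility coefficient — unit upward force at B: δ_{BB} = L³/(3EI) = 18.29/EI.
Compatibility at B: δ_0 − R_B·δ_{BB} = 0, so R_B = 339.9/18.29 = 18.59 kN.

R_B = 18.59 kN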